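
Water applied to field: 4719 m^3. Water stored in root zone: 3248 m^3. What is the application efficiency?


Ea = V_root / V_field * 100 = 3248 / 4719 * 100 = 68.8281%

68.8281 %


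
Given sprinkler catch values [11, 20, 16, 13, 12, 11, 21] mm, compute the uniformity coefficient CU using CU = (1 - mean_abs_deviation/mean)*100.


mean = 14.857143 mm
MAD = 3.551020 mm
CU = (1 - 3.551020/14.857143)*100

76.0989 %


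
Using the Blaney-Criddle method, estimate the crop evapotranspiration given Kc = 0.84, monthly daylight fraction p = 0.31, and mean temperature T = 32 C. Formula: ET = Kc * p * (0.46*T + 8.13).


ET = Kc * p * (0.46*T + 8.13)
ET = 0.84 * 0.31 * (0.46*32 + 8.13)
ET = 0.84 * 0.31 * 22.8500

5.9501 mm/day


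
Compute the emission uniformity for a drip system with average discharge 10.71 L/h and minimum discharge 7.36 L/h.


EU = (q_min/q_avg)*100 = (7.36/10.71)*100 = 68.7208%

68.7208 %


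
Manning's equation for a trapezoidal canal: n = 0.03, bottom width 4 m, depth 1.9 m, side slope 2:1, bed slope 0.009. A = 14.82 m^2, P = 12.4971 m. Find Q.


R = A/P = 14.82/12.4971 = 1.185875
Q = (1/0.03) * 14.82 * 1.185875^(2/3) * 0.009^0.5

52.5058 m^3/s


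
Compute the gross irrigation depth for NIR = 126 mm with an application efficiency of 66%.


Ea = 66% = 0.66
GID = NIR / Ea = 126 / 0.66 = 190.9091 mm

190.9091 mm


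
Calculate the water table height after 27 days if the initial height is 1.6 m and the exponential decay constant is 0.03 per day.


m = m0 * exp(-k*t)
m = 1.6 * exp(-0.03 * 27)
m = 1.6 * exp(-0.8100)

0.7118 m


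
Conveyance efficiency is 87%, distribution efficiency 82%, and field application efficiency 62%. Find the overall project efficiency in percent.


Ec = 0.87, Eb = 0.82, Ea = 0.62
E = 0.87 * 0.82 * 0.62 * 100 = 44.2308%

44.2308 %


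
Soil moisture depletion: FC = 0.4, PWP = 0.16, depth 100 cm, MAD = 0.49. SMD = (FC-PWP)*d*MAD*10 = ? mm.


SMD = (FC - PWP) * d * MAD * 10
SMD = (0.4 - 0.16) * 100 * 0.49 * 10
SMD = 0.2400 * 100 * 0.49 * 10

117.6000 mm


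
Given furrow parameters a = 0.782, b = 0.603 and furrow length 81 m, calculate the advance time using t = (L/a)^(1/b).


t = (L/a)^(1/b)
t = (81/0.782)^(1/0.603)
t = 103.580563^(1/0.603)

2198.2986 min


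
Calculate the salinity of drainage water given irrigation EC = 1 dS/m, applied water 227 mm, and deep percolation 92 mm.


EC_dw = EC_iw * D_iw / D_dw
EC_dw = 1 * 227 / 92
EC_dw = 227 / 92

2.4674 dS/m


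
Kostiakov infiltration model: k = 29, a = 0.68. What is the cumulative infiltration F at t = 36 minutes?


F = k * t^a = 29 * 36^0.68
F = 29 * 11.436304

331.6528 mm


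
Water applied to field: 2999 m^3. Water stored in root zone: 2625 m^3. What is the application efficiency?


Ea = V_root / V_field * 100 = 2625 / 2999 * 100 = 87.5292%

87.5292 %


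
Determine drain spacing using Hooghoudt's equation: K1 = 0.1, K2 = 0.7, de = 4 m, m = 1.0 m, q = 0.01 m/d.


S^2 = 8*K2*de*m/q + 4*K1*m^2/q
S^2 = 8*0.7*4*1.0/0.01 + 4*0.1*1.0^2/0.01
S = sqrt(2280.0000)

47.7493 m


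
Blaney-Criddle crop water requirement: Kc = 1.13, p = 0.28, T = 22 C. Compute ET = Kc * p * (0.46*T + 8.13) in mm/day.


ET = Kc * p * (0.46*T + 8.13)
ET = 1.13 * 0.28 * (0.46*22 + 8.13)
ET = 1.13 * 0.28 * 18.2500

5.7743 mm/day


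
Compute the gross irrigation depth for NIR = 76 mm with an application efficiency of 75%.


Ea = 75% = 0.75
GID = NIR / Ea = 76 / 0.75 = 101.3333 mm

101.3333 mm


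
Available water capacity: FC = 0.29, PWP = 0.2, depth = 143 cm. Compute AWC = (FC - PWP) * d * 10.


AWC = (FC - PWP) * d * 10
AWC = (0.29 - 0.2) * 143 * 10
AWC = 0.0900 * 143 * 10

128.7000 mm


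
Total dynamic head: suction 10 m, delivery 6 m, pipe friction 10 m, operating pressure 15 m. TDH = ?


TDH = Hs + Hd + hf + Hp = 10 + 6 + 10 + 15 = 41

41 m


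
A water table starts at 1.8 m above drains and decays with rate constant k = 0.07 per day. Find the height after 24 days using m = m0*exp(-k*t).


m = m0 * exp(-k*t)
m = 1.8 * exp(-0.07 * 24)
m = 1.8 * exp(-1.6800)

0.3355 m


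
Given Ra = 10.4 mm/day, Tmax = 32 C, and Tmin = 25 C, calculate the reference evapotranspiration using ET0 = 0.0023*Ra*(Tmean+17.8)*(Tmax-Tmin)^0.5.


Tmean = (Tmax + Tmin)/2 = (32 + 25)/2 = 28.5
ET0 = 0.0023 * 10.4 * (28.5 + 17.8) * sqrt(32 - 25)
ET0 = 0.0023 * 10.4 * 46.3 * 2.645751

2.9302 mm/day


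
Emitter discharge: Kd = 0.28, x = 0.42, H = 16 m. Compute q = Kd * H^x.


q = Kd * H^x = 0.28 * 16^0.42 = 0.28 * 3.204280

0.8972 L/h


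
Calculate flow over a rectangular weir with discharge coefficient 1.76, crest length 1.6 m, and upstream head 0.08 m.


Q = C * L * H^(3/2) = 1.76 * 1.6 * 0.08^1.5 = 1.76 * 1.6 * 0.022627

0.0637 m^3/s


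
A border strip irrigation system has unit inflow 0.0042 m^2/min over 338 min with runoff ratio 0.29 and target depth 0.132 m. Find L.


L = q*t/((1+r)*Z)
L = 0.0042*338/((1+0.29)*0.132)
L = 1.4196/0.17028

8.3369 m


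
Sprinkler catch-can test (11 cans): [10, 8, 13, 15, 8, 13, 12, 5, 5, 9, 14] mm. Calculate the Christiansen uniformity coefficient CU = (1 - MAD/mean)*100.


mean = 10.181818 mm
MAD = 2.925620 mm
CU = (1 - 2.925620/10.181818)*100

71.2662 %


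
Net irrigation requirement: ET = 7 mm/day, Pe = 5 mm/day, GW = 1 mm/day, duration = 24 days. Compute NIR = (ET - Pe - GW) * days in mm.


Daily deficit = ET - Pe - GW = 7 - 5 - 1 = 1 mm/day
NIR = 1 * 24 = 24 mm

24.0000 mm


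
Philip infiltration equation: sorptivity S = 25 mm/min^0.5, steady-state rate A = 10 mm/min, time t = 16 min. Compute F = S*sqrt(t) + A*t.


F = S*sqrt(t) + A*t
F = 25*sqrt(16) + 10*16
F = 25*4.000000 + 160

260.0000 mm


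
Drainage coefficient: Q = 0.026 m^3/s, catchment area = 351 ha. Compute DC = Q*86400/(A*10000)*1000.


DC = Q * 86400 / (A * 10000) * 1000
DC = 0.026 * 86400 / (351 * 10000) * 1000
DC = 2246400.0000 / 3510000

0.6400 mm/day


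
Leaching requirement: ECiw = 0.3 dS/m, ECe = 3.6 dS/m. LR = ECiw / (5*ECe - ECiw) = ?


LR = ECiw / (5*ECe - ECiw)
LR = 0.3 / (5*3.6 - 0.3)
LR = 0.3 / 17.7000

0.0169


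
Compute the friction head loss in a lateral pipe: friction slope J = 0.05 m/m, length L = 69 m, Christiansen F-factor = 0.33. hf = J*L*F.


hf = J * L * F = 0.05 * 69 * 0.33 = 1.1385 m

1.1385 m


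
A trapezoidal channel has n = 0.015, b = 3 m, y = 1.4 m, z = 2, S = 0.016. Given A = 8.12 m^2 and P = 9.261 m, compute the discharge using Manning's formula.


R = A/P = 8.12/9.261 = 0.876795
Q = (1/0.015) * 8.12 * 0.876795^(2/3) * 0.016^0.5

62.7273 m^3/s


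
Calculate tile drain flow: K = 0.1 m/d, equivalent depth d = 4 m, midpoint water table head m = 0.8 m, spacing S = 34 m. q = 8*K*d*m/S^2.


q = 8*K*d*m/S^2
q = 8*0.1*4*0.8/34^2
q = 2.5600 / 1156

0.0022 m/d


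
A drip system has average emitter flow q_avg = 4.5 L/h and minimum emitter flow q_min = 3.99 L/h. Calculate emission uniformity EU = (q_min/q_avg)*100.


EU = (q_min/q_avg)*100 = (3.99/4.5)*100 = 88.6667%

88.6667 %


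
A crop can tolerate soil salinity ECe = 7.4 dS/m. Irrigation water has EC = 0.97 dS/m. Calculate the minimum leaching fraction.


LR = ECiw / (5*ECe - ECiw)
LR = 0.97 / (5*7.4 - 0.97)
LR = 0.97 / 36.0300

0.0269


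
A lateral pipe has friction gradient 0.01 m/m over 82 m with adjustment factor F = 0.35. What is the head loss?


hf = J * L * F = 0.01 * 82 * 0.35 = 0.2870 m

0.2870 m


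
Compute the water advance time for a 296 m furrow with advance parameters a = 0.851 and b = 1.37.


t = (L/a)^(1/b)
t = (296/0.851)^(1/1.37)
t = 347.826087^(1/1.37)

71.6158 min


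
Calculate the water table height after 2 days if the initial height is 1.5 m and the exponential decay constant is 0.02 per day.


m = m0 * exp(-k*t)
m = 1.5 * exp(-0.02 * 2)
m = 1.5 * exp(-0.0400)

1.4412 m


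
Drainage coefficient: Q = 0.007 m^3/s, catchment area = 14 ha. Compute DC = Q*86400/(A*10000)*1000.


DC = Q * 86400 / (A * 10000) * 1000
DC = 0.007 * 86400 / (14 * 10000) * 1000
DC = 604800.0000 / 140000

4.3200 mm/day


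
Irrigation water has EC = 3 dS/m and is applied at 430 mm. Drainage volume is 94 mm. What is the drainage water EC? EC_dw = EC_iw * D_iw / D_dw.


EC_dw = EC_iw * D_iw / D_dw
EC_dw = 3 * 430 / 94
EC_dw = 1290 / 94

13.7234 dS/m


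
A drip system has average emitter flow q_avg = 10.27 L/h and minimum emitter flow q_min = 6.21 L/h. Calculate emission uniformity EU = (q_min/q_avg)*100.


EU = (q_min/q_avg)*100 = (6.21/10.27)*100 = 60.4674%

60.4674 %


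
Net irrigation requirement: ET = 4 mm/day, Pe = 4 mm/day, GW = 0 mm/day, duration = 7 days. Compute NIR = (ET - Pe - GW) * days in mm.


Daily deficit = ET - Pe - GW = 4 - 4 - 0 = 0 mm/day
NIR = 0 * 7 = 0 mm

0 mm


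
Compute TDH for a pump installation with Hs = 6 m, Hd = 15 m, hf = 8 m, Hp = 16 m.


TDH = Hs + Hd + hf + Hp = 6 + 15 + 8 + 16 = 45

45 m


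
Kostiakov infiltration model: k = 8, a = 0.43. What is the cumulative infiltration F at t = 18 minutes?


F = k * t^a = 8 * 18^0.43
F = 8 * 3.465510

27.7241 mm


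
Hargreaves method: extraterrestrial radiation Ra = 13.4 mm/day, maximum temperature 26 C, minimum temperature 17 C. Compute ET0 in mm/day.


Tmean = (Tmax + Tmin)/2 = (26 + 17)/2 = 21.5
ET0 = 0.0023 * 13.4 * (21.5 + 17.8) * sqrt(26 - 17)
ET0 = 0.0023 * 13.4 * 39.3 * 3.000000

3.6337 mm/day


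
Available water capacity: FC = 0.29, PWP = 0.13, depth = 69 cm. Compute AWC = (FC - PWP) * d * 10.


AWC = (FC - PWP) * d * 10
AWC = (0.29 - 0.13) * 69 * 10
AWC = 0.1600 * 69 * 10

110.4000 mm


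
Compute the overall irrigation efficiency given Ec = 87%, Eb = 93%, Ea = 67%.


Ec = 0.87, Eb = 0.93, Ea = 0.67
E = 0.87 * 0.93 * 0.67 * 100 = 54.2097%

54.2097 %


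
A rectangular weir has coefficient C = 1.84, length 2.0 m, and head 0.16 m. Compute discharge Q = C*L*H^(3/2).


Q = C * L * H^(3/2) = 1.84 * 2.0 * 0.16^1.5 = 1.84 * 2.0 * 0.064000

0.2355 m^3/s


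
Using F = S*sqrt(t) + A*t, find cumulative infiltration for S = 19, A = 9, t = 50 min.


F = S*sqrt(t) + A*t
F = 19*sqrt(50) + 9*50
F = 19*7.071068 + 450

584.3503 mm


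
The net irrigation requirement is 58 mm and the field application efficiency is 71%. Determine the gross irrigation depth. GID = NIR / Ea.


Ea = 71% = 0.71
GID = NIR / Ea = 58 / 0.71 = 81.6901 mm

81.6901 mm


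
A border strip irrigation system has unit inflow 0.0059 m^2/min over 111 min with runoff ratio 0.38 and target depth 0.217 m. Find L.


L = q*t/((1+r)*Z)
L = 0.0059*111/((1+0.38)*0.217)
L = 0.6549/0.29946

2.1869 m


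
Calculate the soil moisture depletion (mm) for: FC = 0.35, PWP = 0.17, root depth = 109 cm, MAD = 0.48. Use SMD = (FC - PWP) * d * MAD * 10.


SMD = (FC - PWP) * d * MAD * 10
SMD = (0.35 - 0.17) * 109 * 0.48 * 10
SMD = 0.1800 * 109 * 0.48 * 10

94.1760 mm


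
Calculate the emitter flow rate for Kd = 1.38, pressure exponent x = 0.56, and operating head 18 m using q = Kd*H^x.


q = Kd * H^x = 1.38 * 18^0.56 = 1.38 * 5.046062

6.9636 L/h


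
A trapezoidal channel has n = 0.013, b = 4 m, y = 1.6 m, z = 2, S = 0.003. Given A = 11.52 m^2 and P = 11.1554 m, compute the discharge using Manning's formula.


R = A/P = 11.52/11.1554 = 1.032684
Q = (1/0.013) * 11.52 * 1.032684^(2/3) * 0.003^0.5

49.5885 m^3/s


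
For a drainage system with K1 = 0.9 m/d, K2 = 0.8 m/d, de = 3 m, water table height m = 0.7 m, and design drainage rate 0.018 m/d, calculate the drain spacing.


S^2 = 8*K2*de*m/q + 4*K1*m^2/q
S^2 = 8*0.8*3*0.7/0.018 + 4*0.9*0.7^2/0.018
S = sqrt(844.6667)

29.0632 m


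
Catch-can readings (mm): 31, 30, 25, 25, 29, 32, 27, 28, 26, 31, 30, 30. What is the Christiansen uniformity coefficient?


mean = 28.666667 mm
MAD = 2.055556 mm
CU = (1 - 2.055556/28.666667)*100

92.8295 %


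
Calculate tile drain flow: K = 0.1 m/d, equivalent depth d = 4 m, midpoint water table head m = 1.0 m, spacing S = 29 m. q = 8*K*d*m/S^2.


q = 8*K*d*m/S^2
q = 8*0.1*4*1.0/29^2
q = 3.2000 / 841

0.0038 m/d


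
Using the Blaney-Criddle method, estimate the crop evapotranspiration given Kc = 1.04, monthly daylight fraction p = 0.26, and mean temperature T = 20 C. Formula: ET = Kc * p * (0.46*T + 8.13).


ET = Kc * p * (0.46*T + 8.13)
ET = 1.04 * 0.26 * (0.46*20 + 8.13)
ET = 1.04 * 0.26 * 17.3300

4.6860 mm/day


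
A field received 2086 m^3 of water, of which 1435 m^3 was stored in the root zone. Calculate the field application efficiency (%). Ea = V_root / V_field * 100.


Ea = V_root / V_field * 100 = 1435 / 2086 * 100 = 68.7919%

68.7919 %


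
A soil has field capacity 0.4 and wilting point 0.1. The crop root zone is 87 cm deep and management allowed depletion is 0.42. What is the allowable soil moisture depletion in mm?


SMD = (FC - PWP) * d * MAD * 10
SMD = (0.4 - 0.1) * 87 * 0.42 * 10
SMD = 0.3000 * 87 * 0.42 * 10

109.6200 mm


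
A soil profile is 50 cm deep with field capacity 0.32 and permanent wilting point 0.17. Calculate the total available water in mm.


AWC = (FC - PWP) * d * 10
AWC = (0.32 - 0.17) * 50 * 10
AWC = 0.1500 * 50 * 10

75.0000 mm


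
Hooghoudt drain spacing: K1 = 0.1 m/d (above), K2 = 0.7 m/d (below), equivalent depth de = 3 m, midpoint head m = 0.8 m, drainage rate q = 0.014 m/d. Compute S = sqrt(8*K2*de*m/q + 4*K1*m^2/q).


S^2 = 8*K2*de*m/q + 4*K1*m^2/q
S^2 = 8*0.7*3*0.8/0.014 + 4*0.1*0.8^2/0.014
S = sqrt(978.2857)

31.2776 m


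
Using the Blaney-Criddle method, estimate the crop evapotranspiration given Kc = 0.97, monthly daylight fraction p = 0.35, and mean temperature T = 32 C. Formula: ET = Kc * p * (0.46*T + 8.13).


ET = Kc * p * (0.46*T + 8.13)
ET = 0.97 * 0.35 * (0.46*32 + 8.13)
ET = 0.97 * 0.35 * 22.8500

7.7576 mm/day


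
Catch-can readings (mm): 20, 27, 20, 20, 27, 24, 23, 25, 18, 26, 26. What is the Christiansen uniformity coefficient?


mean = 23.272727 mm
MAD = 2.793388 mm
CU = (1 - 2.793388/23.272727)*100

87.9972 %


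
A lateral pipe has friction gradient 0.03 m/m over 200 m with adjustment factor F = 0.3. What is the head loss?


hf = J * L * F = 0.03 * 200 * 0.3 = 1.8000 m

1.8000 m


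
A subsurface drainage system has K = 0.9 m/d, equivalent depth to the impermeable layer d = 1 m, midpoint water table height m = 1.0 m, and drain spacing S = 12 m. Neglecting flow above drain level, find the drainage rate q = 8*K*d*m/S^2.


q = 8*K*d*m/S^2
q = 8*0.9*1*1.0/12^2
q = 7.2000 / 144

0.0500 m/d


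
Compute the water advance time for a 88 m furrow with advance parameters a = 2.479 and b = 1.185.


t = (L/a)^(1/b)
t = (88/2.479)^(1/1.185)
t = 35.498185^(1/1.185)

20.3325 min


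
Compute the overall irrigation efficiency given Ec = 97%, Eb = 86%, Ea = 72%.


Ec = 0.97, Eb = 0.86, Ea = 0.72
E = 0.97 * 0.86 * 0.72 * 100 = 60.0624%

60.0624 %


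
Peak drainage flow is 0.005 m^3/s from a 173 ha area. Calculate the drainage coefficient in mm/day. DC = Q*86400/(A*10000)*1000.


DC = Q * 86400 / (A * 10000) * 1000
DC = 0.005 * 86400 / (173 * 10000) * 1000
DC = 432000.0000 / 1730000

0.2497 mm/day


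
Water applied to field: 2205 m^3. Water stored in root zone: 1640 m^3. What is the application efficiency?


Ea = V_root / V_field * 100 = 1640 / 2205 * 100 = 74.3764%

74.3764 %


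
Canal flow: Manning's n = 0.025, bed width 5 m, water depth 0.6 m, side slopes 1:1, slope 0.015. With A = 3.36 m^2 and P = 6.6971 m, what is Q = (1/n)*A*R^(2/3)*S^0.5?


R = A/P = 3.36/6.6971 = 0.501710
Q = (1/0.025) * 3.36 * 0.501710^(2/3) * 0.015^0.5

10.3931 m^3/s


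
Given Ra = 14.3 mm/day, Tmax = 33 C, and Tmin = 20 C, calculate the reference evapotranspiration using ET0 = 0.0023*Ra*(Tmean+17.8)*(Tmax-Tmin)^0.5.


Tmean = (Tmax + Tmin)/2 = (33 + 20)/2 = 26.5
ET0 = 0.0023 * 14.3 * (26.5 + 17.8) * sqrt(33 - 20)
ET0 = 0.0023 * 14.3 * 44.3 * 3.605551

5.2534 mm/day


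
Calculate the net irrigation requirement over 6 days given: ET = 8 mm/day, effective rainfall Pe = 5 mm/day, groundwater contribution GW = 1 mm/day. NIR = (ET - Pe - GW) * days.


Daily deficit = ET - Pe - GW = 8 - 5 - 1 = 2 mm/day
NIR = 2 * 6 = 12 mm

12.0000 mm


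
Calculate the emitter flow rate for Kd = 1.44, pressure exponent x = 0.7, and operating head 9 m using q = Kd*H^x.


q = Kd * H^x = 1.44 * 9^0.7 = 1.44 * 4.655537

6.7040 L/h


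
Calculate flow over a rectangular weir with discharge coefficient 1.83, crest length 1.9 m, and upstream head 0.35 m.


Q = C * L * H^(3/2) = 1.83 * 1.9 * 0.35^1.5 = 1.83 * 1.9 * 0.207063

0.7200 m^3/s


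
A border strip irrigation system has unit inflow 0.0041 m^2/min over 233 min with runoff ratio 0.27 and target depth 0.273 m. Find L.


L = q*t/((1+r)*Z)
L = 0.0041*233/((1+0.27)*0.273)
L = 0.9553/0.34671

2.7553 m


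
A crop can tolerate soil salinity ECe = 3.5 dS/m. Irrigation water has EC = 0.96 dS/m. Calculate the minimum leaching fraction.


LR = ECiw / (5*ECe - ECiw)
LR = 0.96 / (5*3.5 - 0.96)
LR = 0.96 / 16.5400

0.0580


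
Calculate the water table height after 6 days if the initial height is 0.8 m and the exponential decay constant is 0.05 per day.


m = m0 * exp(-k*t)
m = 0.8 * exp(-0.05 * 6)
m = 0.8 * exp(-0.3000)

0.5927 m


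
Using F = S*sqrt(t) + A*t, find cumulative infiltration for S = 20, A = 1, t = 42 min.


F = S*sqrt(t) + A*t
F = 20*sqrt(42) + 1*42
F = 20*6.480741 + 42

171.6148 mm


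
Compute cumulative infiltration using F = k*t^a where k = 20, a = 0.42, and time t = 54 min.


F = k * t^a = 20 * 54^0.42
F = 20 * 5.340788

106.8158 mm


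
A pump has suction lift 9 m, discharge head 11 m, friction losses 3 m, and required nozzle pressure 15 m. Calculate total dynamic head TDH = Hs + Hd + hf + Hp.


TDH = Hs + Hd + hf + Hp = 9 + 11 + 3 + 15 = 38

38 m


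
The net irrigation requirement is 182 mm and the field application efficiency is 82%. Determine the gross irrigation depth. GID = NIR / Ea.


Ea = 82% = 0.82
GID = NIR / Ea = 182 / 0.82 = 221.9512 mm

221.9512 mm


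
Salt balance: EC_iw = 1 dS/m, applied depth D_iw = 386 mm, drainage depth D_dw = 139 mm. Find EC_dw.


EC_dw = EC_iw * D_iw / D_dw
EC_dw = 1 * 386 / 139
EC_dw = 386 / 139

2.7770 dS/m


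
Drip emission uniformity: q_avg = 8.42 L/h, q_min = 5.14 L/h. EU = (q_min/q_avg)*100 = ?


EU = (q_min/q_avg)*100 = (5.14/8.42)*100 = 61.0451%

61.0451 %


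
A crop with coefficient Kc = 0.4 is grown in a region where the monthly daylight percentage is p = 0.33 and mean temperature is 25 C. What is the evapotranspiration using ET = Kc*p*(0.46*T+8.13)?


ET = Kc * p * (0.46*T + 8.13)
ET = 0.4 * 0.33 * (0.46*25 + 8.13)
ET = 0.4 * 0.33 * 19.6300

2.5912 mm/day


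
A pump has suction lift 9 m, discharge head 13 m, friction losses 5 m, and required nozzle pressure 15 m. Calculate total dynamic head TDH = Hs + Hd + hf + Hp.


TDH = Hs + Hd + hf + Hp = 9 + 13 + 5 + 15 = 42

42 m


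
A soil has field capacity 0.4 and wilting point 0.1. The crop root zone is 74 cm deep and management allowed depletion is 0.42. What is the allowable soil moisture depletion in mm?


SMD = (FC - PWP) * d * MAD * 10
SMD = (0.4 - 0.1) * 74 * 0.42 * 10
SMD = 0.3000 * 74 * 0.42 * 10

93.2400 mm


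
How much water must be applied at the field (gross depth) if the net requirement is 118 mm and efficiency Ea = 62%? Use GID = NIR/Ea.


Ea = 62% = 0.62
GID = NIR / Ea = 118 / 0.62 = 190.3226 mm

190.3226 mm


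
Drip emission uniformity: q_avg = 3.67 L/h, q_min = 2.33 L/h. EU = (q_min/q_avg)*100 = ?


EU = (q_min/q_avg)*100 = (2.33/3.67)*100 = 63.4877%

63.4877 %


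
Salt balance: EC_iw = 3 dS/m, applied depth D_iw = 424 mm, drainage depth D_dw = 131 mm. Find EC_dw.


EC_dw = EC_iw * D_iw / D_dw
EC_dw = 3 * 424 / 131
EC_dw = 1272 / 131

9.7099 dS/m


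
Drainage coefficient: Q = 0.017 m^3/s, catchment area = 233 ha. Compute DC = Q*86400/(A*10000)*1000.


DC = Q * 86400 / (A * 10000) * 1000
DC = 0.017 * 86400 / (233 * 10000) * 1000
DC = 1468800.0000 / 2330000

0.6304 mm/day


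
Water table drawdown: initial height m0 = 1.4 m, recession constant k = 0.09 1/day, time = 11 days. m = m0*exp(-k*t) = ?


m = m0 * exp(-k*t)
m = 1.4 * exp(-0.09 * 11)
m = 1.4 * exp(-0.9900)

0.5202 m


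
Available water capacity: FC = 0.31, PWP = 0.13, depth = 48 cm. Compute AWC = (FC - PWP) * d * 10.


AWC = (FC - PWP) * d * 10
AWC = (0.31 - 0.13) * 48 * 10
AWC = 0.1800 * 48 * 10

86.4000 mm


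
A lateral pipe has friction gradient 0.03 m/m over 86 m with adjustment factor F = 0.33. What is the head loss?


hf = J * L * F = 0.03 * 86 * 0.33 = 0.8514 m

0.8514 m


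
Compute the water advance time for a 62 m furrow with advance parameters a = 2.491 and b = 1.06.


t = (L/a)^(1/b)
t = (62/2.491)^(1/1.06)
t = 24.889603^(1/1.06)

20.7490 min


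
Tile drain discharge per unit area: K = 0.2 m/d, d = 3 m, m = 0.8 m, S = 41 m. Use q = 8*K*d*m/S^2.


q = 8*K*d*m/S^2
q = 8*0.2*3*0.8/41^2
q = 3.8400 / 1681

0.0023 m/d


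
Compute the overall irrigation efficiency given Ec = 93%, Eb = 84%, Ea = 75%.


Ec = 0.93, Eb = 0.84, Ea = 0.75
E = 0.93 * 0.84 * 0.75 * 100 = 58.5900%

58.5900 %


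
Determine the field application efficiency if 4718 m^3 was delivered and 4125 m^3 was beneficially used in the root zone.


Ea = V_root / V_field * 100 = 4125 / 4718 * 100 = 87.4311%

87.4311 %


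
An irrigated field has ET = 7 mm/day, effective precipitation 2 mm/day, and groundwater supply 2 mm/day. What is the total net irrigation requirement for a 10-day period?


Daily deficit = ET - Pe - GW = 7 - 2 - 2 = 3 mm/day
NIR = 3 * 10 = 30 mm

30.0000 mm


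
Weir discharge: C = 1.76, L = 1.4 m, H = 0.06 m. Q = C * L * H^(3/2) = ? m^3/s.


Q = C * L * H^(3/2) = 1.76 * 1.4 * 0.06^1.5 = 1.76 * 1.4 * 0.014697

0.0362 m^3/s


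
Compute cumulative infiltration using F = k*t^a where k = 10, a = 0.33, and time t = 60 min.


F = k * t^a = 10 * 60^0.33
F = 10 * 3.861801

38.6180 mm


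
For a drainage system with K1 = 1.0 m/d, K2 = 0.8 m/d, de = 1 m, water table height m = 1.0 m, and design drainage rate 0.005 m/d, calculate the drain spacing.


S^2 = 8*K2*de*m/q + 4*K1*m^2/q
S^2 = 8*0.8*1*1.0/0.005 + 4*1.0*1.0^2/0.005
S = sqrt(2080.0000)

45.6070 m


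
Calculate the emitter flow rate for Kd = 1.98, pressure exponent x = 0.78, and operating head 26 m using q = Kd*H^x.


q = Kd * H^x = 1.98 * 26^0.78 = 1.98 * 12.696360

25.1388 L/h


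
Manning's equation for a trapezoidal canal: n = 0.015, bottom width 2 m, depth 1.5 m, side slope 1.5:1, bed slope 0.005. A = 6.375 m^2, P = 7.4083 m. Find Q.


R = A/P = 6.375/7.4083 = 0.860521
Q = (1/0.015) * 6.375 * 0.860521^(2/3) * 0.005^0.5

27.1883 m^3/s


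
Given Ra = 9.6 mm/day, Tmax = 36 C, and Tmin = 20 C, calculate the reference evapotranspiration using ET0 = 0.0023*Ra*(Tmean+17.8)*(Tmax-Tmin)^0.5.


Tmean = (Tmax + Tmin)/2 = (36 + 20)/2 = 28.0
ET0 = 0.0023 * 9.6 * (28.0 + 17.8) * sqrt(36 - 20)
ET0 = 0.0023 * 9.6 * 45.8 * 4.000000

4.0451 mm/day


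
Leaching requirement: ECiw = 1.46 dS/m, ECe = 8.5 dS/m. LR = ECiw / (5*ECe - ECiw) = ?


LR = ECiw / (5*ECe - ECiw)
LR = 1.46 / (5*8.5 - 1.46)
LR = 1.46 / 41.0400

0.0356


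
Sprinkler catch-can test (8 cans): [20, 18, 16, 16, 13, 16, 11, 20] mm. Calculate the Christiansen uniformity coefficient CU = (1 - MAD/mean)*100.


mean = 16.250000 mm
MAD = 2.312500 mm
CU = (1 - 2.312500/16.250000)*100

85.7692 %


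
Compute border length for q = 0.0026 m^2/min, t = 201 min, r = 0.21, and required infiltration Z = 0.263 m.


L = q*t/((1+r)*Z)
L = 0.0026*201/((1+0.21)*0.263)
L = 0.5226/0.31823

1.6422 m


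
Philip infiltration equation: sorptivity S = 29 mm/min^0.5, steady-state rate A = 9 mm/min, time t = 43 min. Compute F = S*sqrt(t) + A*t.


F = S*sqrt(t) + A*t
F = 29*sqrt(43) + 9*43
F = 29*6.557439 + 387

577.1657 mm


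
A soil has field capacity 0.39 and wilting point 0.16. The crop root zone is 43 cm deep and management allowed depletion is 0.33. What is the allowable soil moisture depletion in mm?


SMD = (FC - PWP) * d * MAD * 10
SMD = (0.39 - 0.16) * 43 * 0.33 * 10
SMD = 0.2300 * 43 * 0.33 * 10

32.6370 mm


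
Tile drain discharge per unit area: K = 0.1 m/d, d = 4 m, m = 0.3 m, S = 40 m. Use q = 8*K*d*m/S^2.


q = 8*K*d*m/S^2
q = 8*0.1*4*0.3/40^2
q = 0.9600 / 1600

6.0000e-04 m/d


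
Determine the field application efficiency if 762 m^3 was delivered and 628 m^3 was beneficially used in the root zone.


Ea = V_root / V_field * 100 = 628 / 762 * 100 = 82.4147%

82.4147 %


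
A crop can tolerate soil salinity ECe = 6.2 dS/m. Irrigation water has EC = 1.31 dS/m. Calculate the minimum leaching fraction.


LR = ECiw / (5*ECe - ECiw)
LR = 1.31 / (5*6.2 - 1.31)
LR = 1.31 / 29.6900

0.0441


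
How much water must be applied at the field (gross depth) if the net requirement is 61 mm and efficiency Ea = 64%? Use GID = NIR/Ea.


Ea = 64% = 0.64
GID = NIR / Ea = 61 / 0.64 = 95.3125 mm

95.3125 mm


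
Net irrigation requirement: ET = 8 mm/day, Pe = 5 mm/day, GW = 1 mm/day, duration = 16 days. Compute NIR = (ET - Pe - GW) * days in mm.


Daily deficit = ET - Pe - GW = 8 - 5 - 1 = 2 mm/day
NIR = 2 * 16 = 32 mm

32.0000 mm


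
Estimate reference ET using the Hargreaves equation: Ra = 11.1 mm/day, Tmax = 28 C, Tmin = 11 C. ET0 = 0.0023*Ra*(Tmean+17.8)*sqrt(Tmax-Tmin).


Tmean = (Tmax + Tmin)/2 = (28 + 11)/2 = 19.5
ET0 = 0.0023 * 11.1 * (19.5 + 17.8) * sqrt(28 - 11)
ET0 = 0.0023 * 11.1 * 37.3 * 4.123106

3.9263 mm/day


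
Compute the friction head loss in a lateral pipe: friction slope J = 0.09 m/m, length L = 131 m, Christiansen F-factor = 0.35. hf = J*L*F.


hf = J * L * F = 0.09 * 131 * 0.35 = 4.1265 m

4.1265 m


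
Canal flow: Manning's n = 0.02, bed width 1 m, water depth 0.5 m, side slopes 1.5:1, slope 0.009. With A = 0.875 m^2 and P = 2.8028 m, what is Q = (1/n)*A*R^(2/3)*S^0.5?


R = A/P = 0.875/2.8028 = 0.312188
Q = (1/0.02) * 0.875 * 0.312188^(2/3) * 0.009^0.5

1.9100 m^3/s


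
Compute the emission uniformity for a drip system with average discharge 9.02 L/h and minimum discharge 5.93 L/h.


EU = (q_min/q_avg)*100 = (5.93/9.02)*100 = 65.7428%

65.7428 %


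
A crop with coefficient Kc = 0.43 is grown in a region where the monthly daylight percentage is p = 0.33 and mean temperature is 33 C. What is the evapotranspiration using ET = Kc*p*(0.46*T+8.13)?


ET = Kc * p * (0.46*T + 8.13)
ET = 0.43 * 0.33 * (0.46*33 + 8.13)
ET = 0.43 * 0.33 * 23.3100

3.3077 mm/day


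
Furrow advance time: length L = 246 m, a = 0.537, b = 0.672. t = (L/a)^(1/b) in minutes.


t = (L/a)^(1/b)
t = (246/0.537)^(1/0.672)
t = 458.100559^(1/0.672)

9115.1355 min


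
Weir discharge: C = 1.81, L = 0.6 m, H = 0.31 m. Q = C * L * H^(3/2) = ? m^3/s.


Q = C * L * H^(3/2) = 1.81 * 0.6 * 0.31^1.5 = 1.81 * 0.6 * 0.172601

0.1874 m^3/s


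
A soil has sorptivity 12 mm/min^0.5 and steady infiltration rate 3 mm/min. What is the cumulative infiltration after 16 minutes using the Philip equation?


F = S*sqrt(t) + A*t
F = 12*sqrt(16) + 3*16
F = 12*4.000000 + 48

96.0000 mm


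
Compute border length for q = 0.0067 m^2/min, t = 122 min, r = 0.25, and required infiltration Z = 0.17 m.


L = q*t/((1+r)*Z)
L = 0.0067*122/((1+0.25)*0.17)
L = 0.8174/0.2125

3.8466 m


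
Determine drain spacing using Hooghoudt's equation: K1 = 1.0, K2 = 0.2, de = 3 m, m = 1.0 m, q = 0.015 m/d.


S^2 = 8*K2*de*m/q + 4*K1*m^2/q
S^2 = 8*0.2*3*1.0/0.015 + 4*1.0*1.0^2/0.015
S = sqrt(586.6667)

24.2212 m


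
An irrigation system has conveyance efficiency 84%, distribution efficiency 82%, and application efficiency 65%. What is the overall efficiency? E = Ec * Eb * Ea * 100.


Ec = 0.84, Eb = 0.82, Ea = 0.65
E = 0.84 * 0.82 * 0.65 * 100 = 44.7720%

44.7720 %


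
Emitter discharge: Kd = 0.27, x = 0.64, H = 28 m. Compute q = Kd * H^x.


q = Kd * H^x = 0.27 * 28^0.64 = 0.27 * 8.436866

2.2780 L/h


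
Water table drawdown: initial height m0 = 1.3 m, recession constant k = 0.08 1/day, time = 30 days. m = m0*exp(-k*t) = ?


m = m0 * exp(-k*t)
m = 1.3 * exp(-0.08 * 30)
m = 1.3 * exp(-2.4000)

0.1179 m


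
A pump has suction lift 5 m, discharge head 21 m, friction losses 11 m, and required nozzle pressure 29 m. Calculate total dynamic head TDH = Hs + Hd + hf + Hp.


TDH = Hs + Hd + hf + Hp = 5 + 21 + 11 + 29 = 66

66 m


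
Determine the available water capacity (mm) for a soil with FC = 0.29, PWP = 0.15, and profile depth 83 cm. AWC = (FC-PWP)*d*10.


AWC = (FC - PWP) * d * 10
AWC = (0.29 - 0.15) * 83 * 10
AWC = 0.1400 * 83 * 10

116.2000 mm


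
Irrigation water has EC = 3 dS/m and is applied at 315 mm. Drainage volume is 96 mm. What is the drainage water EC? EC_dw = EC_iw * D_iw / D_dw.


EC_dw = EC_iw * D_iw / D_dw
EC_dw = 3 * 315 / 96
EC_dw = 945 / 96

9.8438 dS/m


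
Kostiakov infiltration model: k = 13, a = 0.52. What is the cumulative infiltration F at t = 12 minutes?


F = k * t^a = 13 * 12^0.52
F = 13 * 3.640611

47.3279 mm


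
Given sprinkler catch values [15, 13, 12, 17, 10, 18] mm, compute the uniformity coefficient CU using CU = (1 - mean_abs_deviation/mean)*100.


mean = 14.166667 mm
MAD = 2.500000 mm
CU = (1 - 2.500000/14.166667)*100

82.3529 %


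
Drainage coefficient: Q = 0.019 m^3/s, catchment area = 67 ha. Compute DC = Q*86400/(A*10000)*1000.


DC = Q * 86400 / (A * 10000) * 1000
DC = 0.019 * 86400 / (67 * 10000) * 1000
DC = 1641600.0000 / 670000

2.4501 mm/day


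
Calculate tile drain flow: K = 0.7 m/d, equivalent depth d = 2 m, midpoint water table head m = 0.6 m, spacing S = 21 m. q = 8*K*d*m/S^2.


q = 8*K*d*m/S^2
q = 8*0.7*2*0.6/21^2
q = 6.7200 / 441

0.0152 m/d


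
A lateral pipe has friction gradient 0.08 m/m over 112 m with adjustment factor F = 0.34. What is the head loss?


hf = J * L * F = 0.08 * 112 * 0.34 = 3.0464 m

3.0464 m


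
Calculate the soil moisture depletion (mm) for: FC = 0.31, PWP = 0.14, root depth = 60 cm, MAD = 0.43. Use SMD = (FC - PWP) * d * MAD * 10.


SMD = (FC - PWP) * d * MAD * 10
SMD = (0.31 - 0.14) * 60 * 0.43 * 10
SMD = 0.1700 * 60 * 0.43 * 10

43.8600 mm


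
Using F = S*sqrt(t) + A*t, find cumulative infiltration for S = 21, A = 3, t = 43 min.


F = S*sqrt(t) + A*t
F = 21*sqrt(43) + 3*43
F = 21*6.557439 + 129

266.7062 mm


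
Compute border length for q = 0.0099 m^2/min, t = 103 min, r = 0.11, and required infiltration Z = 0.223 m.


L = q*t/((1+r)*Z)
L = 0.0099*103/((1+0.11)*0.223)
L = 1.0197/0.24753

4.1195 m


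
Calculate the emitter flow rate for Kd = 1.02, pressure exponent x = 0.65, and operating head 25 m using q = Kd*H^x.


q = Kd * H^x = 1.02 * 25^0.65 = 1.02 * 8.103283

8.2653 L/h


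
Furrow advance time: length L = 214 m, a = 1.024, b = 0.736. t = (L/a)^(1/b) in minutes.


t = (L/a)^(1/b)
t = (214/1.024)^(1/0.736)
t = 208.984375^(1/0.736)

1420.1315 min


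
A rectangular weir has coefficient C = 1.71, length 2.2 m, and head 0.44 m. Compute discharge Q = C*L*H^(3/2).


Q = C * L * H^(3/2) = 1.71 * 2.2 * 0.44^1.5 = 1.71 * 2.2 * 0.291863

1.0980 m^3/s


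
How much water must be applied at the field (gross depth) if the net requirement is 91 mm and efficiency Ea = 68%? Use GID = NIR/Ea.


Ea = 68% = 0.68
GID = NIR / Ea = 91 / 0.68 = 133.8235 mm

133.8235 mm


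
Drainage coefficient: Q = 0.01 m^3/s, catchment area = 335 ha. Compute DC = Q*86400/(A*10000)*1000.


DC = Q * 86400 / (A * 10000) * 1000
DC = 0.01 * 86400 / (335 * 10000) * 1000
DC = 864000.0000 / 3350000

0.2579 mm/day


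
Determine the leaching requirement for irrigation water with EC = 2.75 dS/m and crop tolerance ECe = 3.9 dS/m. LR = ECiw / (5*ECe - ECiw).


LR = ECiw / (5*ECe - ECiw)
LR = 2.75 / (5*3.9 - 2.75)
LR = 2.75 / 16.7500

0.1642


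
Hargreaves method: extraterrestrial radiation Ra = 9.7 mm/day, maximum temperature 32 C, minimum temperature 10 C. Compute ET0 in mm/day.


Tmean = (Tmax + Tmin)/2 = (32 + 10)/2 = 21.0
ET0 = 0.0023 * 9.7 * (21.0 + 17.8) * sqrt(32 - 10)
ET0 = 0.0023 * 9.7 * 38.8 * 4.690416

4.0602 mm/day


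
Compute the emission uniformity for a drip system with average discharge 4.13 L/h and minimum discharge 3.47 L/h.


EU = (q_min/q_avg)*100 = (3.47/4.13)*100 = 84.0194%

84.0194 %


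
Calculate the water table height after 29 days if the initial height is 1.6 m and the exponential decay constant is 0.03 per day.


m = m0 * exp(-k*t)
m = 1.6 * exp(-0.03 * 29)
m = 1.6 * exp(-0.8700)

0.6703 m


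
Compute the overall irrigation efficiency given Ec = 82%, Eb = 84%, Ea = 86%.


Ec = 0.82, Eb = 0.84, Ea = 0.86
E = 0.82 * 0.84 * 0.86 * 100 = 59.2368%

59.2368 %


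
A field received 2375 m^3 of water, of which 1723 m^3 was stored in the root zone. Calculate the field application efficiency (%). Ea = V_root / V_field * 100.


Ea = V_root / V_field * 100 = 1723 / 2375 * 100 = 72.5474%

72.5474 %


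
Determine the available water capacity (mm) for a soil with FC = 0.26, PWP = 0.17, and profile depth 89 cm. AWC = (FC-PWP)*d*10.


AWC = (FC - PWP) * d * 10
AWC = (0.26 - 0.17) * 89 * 10
AWC = 0.0900 * 89 * 10

80.1000 mm


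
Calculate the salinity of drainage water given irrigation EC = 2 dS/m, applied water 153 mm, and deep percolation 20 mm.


EC_dw = EC_iw * D_iw / D_dw
EC_dw = 2 * 153 / 20
EC_dw = 306 / 20

15.3000 dS/m


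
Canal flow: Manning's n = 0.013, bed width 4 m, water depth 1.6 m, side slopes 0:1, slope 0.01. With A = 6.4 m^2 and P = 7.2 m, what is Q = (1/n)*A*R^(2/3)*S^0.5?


R = A/P = 6.4/7.2 = 0.888889
Q = (1/0.013) * 6.4 * 0.888889^(2/3) * 0.01^0.5

45.5129 m^3/s


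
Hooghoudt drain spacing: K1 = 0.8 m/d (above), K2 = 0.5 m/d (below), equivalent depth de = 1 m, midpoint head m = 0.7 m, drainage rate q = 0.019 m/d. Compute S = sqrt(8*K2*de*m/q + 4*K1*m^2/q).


S^2 = 8*K2*de*m/q + 4*K1*m^2/q
S^2 = 8*0.5*1*0.7/0.019 + 4*0.8*0.7^2/0.019
S = sqrt(229.8947)

15.1623 m


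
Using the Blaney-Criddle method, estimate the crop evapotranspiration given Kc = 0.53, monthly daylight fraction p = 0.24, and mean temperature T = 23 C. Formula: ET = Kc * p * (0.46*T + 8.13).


ET = Kc * p * (0.46*T + 8.13)
ET = 0.53 * 0.24 * (0.46*23 + 8.13)
ET = 0.53 * 0.24 * 18.7100

2.3799 mm/day


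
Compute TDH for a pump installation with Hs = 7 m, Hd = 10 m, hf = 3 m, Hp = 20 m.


TDH = Hs + Hd + hf + Hp = 7 + 10 + 3 + 20 = 40

40 m


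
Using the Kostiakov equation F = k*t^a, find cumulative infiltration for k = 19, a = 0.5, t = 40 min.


F = k * t^a = 19 * 40^0.5
F = 19 * 6.324555

120.1665 mm


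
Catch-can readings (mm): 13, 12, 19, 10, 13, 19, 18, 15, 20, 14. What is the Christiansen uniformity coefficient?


mean = 15.300000 mm
MAD = 2.960000 mm
CU = (1 - 2.960000/15.300000)*100

80.6536 %


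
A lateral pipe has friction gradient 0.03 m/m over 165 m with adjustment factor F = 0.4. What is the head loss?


hf = J * L * F = 0.03 * 165 * 0.4 = 1.9800 m

1.9800 m


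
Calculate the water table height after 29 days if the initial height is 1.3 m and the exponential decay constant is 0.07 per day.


m = m0 * exp(-k*t)
m = 1.3 * exp(-0.07 * 29)
m = 1.3 * exp(-2.0300)

0.1707 m


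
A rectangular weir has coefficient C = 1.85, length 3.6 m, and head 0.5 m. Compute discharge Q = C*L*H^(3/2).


Q = C * L * H^(3/2) = 1.85 * 3.6 * 0.5^1.5 = 1.85 * 3.6 * 0.353553

2.3547 m^3/s


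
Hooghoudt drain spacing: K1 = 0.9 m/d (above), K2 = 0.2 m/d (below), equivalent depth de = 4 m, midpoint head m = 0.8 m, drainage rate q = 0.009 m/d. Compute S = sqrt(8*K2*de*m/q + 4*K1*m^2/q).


S^2 = 8*K2*de*m/q + 4*K1*m^2/q
S^2 = 8*0.2*4*0.8/0.009 + 4*0.9*0.8^2/0.009
S = sqrt(824.8889)

28.7209 m


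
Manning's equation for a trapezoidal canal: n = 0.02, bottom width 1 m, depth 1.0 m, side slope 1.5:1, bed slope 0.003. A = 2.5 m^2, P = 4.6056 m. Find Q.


R = A/P = 2.5/4.6056 = 0.542817
Q = (1/0.02) * 2.5 * 0.542817^(2/3) * 0.003^0.5

4.5559 m^3/s


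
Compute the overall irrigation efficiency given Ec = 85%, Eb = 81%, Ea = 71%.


Ec = 0.85, Eb = 0.81, Ea = 0.71
E = 0.85 * 0.81 * 0.71 * 100 = 48.8835%

48.8835 %


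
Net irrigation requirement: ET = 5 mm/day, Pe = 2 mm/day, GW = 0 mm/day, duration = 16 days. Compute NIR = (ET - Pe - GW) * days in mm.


Daily deficit = ET - Pe - GW = 5 - 2 - 0 = 3 mm/day
NIR = 3 * 16 = 48 mm

48.0000 mm


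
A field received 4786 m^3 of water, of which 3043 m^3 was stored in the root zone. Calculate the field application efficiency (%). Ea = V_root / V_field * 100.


Ea = V_root / V_field * 100 = 3043 / 4786 * 100 = 63.5813%

63.5813 %


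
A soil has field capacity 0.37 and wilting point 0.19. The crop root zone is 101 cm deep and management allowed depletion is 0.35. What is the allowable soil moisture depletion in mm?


SMD = (FC - PWP) * d * MAD * 10
SMD = (0.37 - 0.19) * 101 * 0.35 * 10
SMD = 0.1800 * 101 * 0.35 * 10

63.6300 mm


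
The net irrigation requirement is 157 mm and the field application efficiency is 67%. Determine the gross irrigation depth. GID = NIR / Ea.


Ea = 67% = 0.67
GID = NIR / Ea = 157 / 0.67 = 234.3284 mm

234.3284 mm


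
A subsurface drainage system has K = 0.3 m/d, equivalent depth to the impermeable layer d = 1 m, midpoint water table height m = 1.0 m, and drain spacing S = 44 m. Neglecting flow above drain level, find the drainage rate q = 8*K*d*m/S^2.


q = 8*K*d*m/S^2
q = 8*0.3*1*1.0/44^2
q = 2.4000 / 1936

0.0012 m/d


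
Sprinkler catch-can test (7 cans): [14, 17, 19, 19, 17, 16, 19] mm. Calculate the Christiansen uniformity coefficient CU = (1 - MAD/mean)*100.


mean = 17.285714 mm
MAD = 1.469388 mm
CU = (1 - 1.469388/17.285714)*100

91.4994 %


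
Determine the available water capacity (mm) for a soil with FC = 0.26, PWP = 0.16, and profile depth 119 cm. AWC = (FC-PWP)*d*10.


AWC = (FC - PWP) * d * 10
AWC = (0.26 - 0.16) * 119 * 10
AWC = 0.1000 * 119 * 10

119.0000 mm


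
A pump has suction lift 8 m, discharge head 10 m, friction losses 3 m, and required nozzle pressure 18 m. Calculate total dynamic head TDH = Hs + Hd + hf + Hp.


TDH = Hs + Hd + hf + Hp = 8 + 10 + 3 + 18 = 39

39 m


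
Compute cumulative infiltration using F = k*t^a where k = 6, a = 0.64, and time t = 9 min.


F = k * t^a = 6 * 9^0.64
F = 6 * 4.080517

24.4831 mm


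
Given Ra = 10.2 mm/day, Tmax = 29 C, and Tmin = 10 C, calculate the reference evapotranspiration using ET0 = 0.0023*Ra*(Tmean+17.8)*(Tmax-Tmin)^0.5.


Tmean = (Tmax + Tmin)/2 = (29 + 10)/2 = 19.5
ET0 = 0.0023 * 10.2 * (19.5 + 17.8) * sqrt(29 - 10)
ET0 = 0.0023 * 10.2 * 37.3 * 4.358899

3.8143 mm/day


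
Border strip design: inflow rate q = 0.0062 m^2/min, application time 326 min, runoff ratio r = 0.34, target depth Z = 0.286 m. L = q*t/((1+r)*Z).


L = q*t/((1+r)*Z)
L = 0.0062*326/((1+0.34)*0.286)
L = 2.0212/0.38324

5.2740 m


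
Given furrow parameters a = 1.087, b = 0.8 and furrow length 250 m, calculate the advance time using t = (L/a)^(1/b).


t = (L/a)^(1/b)
t = (250/1.087)^(1/0.8)
t = 229.990800^(1/0.8)

895.6495 min


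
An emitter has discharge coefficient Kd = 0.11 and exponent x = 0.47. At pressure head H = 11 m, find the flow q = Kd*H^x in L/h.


q = Kd * H^x = 0.11 * 11^0.47 = 0.11 * 3.086417

0.3395 L/h


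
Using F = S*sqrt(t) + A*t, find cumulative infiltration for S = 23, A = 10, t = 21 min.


F = S*sqrt(t) + A*t
F = 23*sqrt(21) + 10*21
F = 23*4.582576 + 210

315.3992 mm


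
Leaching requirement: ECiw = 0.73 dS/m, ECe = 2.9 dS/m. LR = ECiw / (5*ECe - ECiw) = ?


LR = ECiw / (5*ECe - ECiw)
LR = 0.73 / (5*2.9 - 0.73)
LR = 0.73 / 13.7700

0.0530
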